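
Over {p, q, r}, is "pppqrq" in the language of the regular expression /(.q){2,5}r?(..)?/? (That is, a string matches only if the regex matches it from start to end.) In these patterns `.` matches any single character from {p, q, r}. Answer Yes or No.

No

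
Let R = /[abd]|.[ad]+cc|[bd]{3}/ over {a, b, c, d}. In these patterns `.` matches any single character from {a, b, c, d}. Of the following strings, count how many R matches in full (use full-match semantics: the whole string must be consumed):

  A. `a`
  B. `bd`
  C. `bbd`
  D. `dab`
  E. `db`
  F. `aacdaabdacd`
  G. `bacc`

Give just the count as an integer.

3

A. `a` → match
B. `bd` → no match
C. `bbd` → match
D. `dab` → no match
E. `db` → no match
F. `aacdaabdacd` → no match
G. `bacc` → match
Total matched: 3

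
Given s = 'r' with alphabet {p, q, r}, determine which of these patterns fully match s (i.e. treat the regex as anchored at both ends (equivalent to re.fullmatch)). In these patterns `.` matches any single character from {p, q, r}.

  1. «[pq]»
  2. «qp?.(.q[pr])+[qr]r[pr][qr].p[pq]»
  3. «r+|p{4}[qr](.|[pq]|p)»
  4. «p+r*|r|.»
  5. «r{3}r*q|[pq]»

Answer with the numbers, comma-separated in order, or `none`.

1 → no match
2 → no match — must start with 'q'
3 → match
4 → match
5 → no match

3, 4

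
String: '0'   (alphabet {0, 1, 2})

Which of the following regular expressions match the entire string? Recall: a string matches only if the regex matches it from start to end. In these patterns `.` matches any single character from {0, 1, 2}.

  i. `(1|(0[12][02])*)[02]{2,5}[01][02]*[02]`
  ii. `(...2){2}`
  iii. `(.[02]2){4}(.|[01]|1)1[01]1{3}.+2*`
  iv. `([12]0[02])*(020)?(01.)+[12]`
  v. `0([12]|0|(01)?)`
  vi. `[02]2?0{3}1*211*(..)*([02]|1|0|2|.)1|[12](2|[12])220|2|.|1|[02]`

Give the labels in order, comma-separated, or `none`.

v, vi

i → no match
ii → no match — must end with '2'
iii → no match
iv → no match
v → match
vi → match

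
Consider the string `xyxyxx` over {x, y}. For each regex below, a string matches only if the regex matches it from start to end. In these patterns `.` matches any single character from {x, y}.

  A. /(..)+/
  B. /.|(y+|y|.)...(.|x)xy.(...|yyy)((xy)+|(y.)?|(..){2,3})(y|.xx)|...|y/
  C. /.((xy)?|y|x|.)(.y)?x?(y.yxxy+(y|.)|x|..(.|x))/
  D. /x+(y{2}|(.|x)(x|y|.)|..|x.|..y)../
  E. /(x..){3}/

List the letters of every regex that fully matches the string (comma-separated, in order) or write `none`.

A, C, D

A → match
B → no match
C → match
D → match
E → no match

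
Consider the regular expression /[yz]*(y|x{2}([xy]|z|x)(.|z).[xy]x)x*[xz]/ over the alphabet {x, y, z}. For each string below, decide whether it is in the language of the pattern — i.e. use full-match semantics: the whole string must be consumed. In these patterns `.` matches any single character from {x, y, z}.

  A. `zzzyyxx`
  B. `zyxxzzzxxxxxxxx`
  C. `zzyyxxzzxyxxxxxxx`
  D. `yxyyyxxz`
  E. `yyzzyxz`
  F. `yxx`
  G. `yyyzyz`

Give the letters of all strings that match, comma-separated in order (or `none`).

A → match
B → match
C → match
D → no match
E → match
F → match
G → match

A, B, C, E, F, G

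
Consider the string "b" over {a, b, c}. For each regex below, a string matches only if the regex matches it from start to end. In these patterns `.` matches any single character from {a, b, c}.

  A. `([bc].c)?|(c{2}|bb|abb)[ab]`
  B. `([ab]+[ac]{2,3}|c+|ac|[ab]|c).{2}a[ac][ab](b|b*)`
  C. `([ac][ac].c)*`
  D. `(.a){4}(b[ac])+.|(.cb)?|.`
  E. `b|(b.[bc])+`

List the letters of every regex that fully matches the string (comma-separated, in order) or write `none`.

D, E

A → no match
B → no match
C → no match
D → match
E → match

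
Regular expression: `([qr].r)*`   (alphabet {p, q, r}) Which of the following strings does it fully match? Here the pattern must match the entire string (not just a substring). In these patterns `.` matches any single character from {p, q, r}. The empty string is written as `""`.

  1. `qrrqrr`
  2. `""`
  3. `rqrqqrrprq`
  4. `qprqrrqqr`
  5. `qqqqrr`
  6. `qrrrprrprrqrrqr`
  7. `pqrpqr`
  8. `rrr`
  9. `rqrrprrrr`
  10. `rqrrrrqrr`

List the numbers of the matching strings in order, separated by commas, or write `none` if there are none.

1. `qrrqrr` → match
2. `""` → match
3. `rqrqqrrprq` → no match
4. `qprqrrqqr` → match
5. `qqqqrr` → no match
6 → match
7. `pqrpqr` → no match
8. `rrr` → match
9. `rqrrprrrr` → match
10. `rqrrrrqrr` → match

1, 2, 4, 6, 8, 9, 10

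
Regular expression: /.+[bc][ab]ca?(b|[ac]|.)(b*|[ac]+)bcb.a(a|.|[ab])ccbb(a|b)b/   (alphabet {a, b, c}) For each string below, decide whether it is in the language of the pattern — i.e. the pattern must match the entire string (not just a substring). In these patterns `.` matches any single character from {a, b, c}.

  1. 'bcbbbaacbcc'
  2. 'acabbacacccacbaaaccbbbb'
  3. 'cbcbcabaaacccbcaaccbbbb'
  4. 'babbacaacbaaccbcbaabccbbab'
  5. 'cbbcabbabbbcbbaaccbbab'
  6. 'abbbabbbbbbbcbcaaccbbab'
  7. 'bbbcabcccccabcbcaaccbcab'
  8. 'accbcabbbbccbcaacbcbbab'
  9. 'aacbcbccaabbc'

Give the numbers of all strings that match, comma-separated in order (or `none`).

none

1 → no match — must end with 'b'
2 → no match
3 → no match
4 → no match
5 → no match
6 → no match
7 → no match
8 → no match
9 → no match — must end with 'b'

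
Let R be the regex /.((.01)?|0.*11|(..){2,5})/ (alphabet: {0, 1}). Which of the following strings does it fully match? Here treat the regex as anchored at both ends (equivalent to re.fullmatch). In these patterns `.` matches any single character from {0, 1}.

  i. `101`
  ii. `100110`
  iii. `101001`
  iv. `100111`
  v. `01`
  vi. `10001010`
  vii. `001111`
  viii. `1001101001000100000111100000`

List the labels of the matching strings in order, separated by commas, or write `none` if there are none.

i. `101` → no match
ii. `100110` → no match
iii. `101001` → no match
iv. `100111` → match
v. `01` → no match
vi. `10001010` → no match
vii. `001111` → match
viii → no match

iv, vii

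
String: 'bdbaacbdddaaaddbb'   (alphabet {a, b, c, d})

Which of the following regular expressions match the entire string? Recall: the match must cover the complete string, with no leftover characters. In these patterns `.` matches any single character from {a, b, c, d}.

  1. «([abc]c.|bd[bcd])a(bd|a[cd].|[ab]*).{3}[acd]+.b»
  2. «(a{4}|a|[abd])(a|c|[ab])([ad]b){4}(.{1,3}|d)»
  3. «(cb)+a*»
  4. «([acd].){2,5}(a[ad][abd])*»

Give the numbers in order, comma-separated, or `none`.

1

1 → match
2 → no match
3 → no match — must start with 'cb'
4 → no match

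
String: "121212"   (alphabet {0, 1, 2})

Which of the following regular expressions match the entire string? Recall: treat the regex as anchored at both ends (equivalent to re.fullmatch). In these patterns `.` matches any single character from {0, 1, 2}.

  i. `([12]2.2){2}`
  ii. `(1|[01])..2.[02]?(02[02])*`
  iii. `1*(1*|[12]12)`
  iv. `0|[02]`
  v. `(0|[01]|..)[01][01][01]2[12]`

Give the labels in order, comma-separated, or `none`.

i → no match
ii → match
iii → no match
iv → no match
v → no match

ii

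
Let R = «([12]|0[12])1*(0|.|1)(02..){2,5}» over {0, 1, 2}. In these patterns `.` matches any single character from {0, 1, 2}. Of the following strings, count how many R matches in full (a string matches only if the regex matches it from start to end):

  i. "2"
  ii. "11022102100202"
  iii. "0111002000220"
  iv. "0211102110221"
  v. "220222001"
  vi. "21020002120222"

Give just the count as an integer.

4

i → no match
ii → match
iii → match
iv → match
v → no match
vi → match
Total matched: 4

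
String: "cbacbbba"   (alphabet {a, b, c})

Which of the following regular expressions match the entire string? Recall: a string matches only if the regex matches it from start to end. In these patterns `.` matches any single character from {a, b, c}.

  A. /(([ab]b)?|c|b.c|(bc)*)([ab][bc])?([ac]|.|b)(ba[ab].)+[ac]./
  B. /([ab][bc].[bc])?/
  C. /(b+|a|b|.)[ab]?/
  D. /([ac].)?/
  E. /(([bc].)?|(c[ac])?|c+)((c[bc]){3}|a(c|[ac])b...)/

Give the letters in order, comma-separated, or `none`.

A → no match
B → no match
C → no match
D → no match
E → match

E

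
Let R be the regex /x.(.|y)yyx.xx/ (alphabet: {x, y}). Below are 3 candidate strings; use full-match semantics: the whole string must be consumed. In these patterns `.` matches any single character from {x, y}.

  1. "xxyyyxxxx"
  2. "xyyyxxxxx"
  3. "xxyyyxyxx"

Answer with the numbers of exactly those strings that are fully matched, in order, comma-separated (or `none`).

1, 3

1 → match
2 → no match
3 → match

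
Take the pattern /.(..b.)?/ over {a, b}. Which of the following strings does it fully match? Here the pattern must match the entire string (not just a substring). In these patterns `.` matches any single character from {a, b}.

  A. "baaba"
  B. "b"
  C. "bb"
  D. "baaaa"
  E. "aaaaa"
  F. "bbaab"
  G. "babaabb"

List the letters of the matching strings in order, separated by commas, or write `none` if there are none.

A → match
B → match
C → no match
D → no match
E → no match
F → no match
G → no match

A, B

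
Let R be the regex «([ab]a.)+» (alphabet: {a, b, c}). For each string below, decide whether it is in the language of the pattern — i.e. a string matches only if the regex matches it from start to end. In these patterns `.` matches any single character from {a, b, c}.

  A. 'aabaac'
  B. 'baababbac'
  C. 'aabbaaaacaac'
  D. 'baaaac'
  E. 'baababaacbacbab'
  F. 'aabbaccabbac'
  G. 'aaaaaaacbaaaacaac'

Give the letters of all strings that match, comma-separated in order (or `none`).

A. 'aabaac' → match
B. 'baababbac' → match
C. 'aabbaaaacaac' → match
D. 'baaaac' → match
E → match
F. 'aabbaccabbac' → no match
G → no match

A, B, C, D, E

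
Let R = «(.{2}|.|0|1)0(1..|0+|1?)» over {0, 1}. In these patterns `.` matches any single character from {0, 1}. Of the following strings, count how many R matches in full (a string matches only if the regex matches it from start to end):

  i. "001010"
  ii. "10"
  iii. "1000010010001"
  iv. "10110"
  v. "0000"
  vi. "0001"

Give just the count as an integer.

i → no match
ii → match
iii → no match
iv → match
v → match
vi → match
Total matched: 4

4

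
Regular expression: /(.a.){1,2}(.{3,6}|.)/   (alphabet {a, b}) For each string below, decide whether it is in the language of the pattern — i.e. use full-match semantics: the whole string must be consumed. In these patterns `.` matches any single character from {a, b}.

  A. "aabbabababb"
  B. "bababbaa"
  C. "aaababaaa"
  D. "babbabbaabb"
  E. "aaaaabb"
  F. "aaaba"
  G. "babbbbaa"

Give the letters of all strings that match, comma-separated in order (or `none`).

A, B, C, D, E, G

A → match
B → match
C → match
D → match
E → match
F → no match
G → match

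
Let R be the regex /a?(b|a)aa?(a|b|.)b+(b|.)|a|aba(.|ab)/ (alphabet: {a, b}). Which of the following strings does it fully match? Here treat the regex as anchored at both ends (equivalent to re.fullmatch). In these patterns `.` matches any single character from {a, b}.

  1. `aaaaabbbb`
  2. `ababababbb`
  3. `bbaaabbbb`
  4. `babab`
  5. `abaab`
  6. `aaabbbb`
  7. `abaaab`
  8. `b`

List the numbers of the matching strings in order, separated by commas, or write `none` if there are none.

1 → match
2 → no match
3 → no match
4 → no match
5 → match
6 → match
7 → no match
8 → no match

1, 5, 6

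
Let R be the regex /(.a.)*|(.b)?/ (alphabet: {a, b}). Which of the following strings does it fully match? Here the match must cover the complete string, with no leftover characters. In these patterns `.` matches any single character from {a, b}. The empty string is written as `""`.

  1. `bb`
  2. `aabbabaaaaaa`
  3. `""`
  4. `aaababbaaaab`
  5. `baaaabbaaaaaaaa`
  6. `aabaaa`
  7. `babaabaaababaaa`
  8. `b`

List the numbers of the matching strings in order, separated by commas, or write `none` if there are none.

1. `bb` → match
2. `aabbabaaaaaa` → match
3. `""` → match
4. `aaababbaaaab` → match
5 → match
6. `aabaaa` → match
7 → match
8. `b` → no match

1, 2, 3, 4, 5, 6, 7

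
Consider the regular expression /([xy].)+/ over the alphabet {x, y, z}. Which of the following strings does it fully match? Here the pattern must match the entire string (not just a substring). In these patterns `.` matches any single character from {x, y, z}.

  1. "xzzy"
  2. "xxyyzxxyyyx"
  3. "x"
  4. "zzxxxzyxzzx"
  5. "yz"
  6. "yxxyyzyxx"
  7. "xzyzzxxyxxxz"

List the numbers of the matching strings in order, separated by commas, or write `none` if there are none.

5

1. "xzzy" → no match
2. "xxyyzxxyyyx" → no match
3. "x" → no match
4. "zzxxxzyxzzx" → no match
5. "yz" → match
6. "yxxyyzyxx" → no match
7. "xzyzzxxyxxxz" → no match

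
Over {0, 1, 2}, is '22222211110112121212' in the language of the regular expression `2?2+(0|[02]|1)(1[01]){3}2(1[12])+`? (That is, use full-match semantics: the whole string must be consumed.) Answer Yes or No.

Yes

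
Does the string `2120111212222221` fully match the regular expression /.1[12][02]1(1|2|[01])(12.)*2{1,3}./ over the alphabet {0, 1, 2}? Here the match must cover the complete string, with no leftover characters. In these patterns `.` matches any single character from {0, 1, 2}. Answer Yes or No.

No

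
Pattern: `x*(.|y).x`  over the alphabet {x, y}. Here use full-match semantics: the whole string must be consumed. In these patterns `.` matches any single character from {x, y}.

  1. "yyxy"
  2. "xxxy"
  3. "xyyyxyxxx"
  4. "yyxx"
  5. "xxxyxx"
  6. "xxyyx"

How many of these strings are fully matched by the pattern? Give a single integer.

2

1 → no match — must end with "x"
2 → no match — must end with "x"
3 → no match
4 → no match
5 → match
6 → match
Total matched: 2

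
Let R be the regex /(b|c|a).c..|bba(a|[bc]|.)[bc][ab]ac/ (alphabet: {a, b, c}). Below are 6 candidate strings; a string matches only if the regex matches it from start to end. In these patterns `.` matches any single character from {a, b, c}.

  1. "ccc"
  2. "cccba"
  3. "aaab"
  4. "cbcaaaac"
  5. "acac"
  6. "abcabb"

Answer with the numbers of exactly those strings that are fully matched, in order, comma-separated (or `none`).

1 → no match
2 → match
3 → no match
4 → no match
5 → no match
6 → no match

2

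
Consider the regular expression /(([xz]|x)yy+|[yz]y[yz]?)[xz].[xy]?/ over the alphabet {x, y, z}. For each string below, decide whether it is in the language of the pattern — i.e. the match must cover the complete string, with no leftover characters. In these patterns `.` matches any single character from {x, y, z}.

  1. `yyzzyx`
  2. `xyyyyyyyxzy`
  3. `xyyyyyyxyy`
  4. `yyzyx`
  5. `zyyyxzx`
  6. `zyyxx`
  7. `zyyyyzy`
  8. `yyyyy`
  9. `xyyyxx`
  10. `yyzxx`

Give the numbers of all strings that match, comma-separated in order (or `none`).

1 → match
2 → match
3 → match
4 → match
5 → match
6 → match
7 → match
8 → no match
9 → match
10 → match

1, 2, 3, 4, 5, 6, 7, 9, 10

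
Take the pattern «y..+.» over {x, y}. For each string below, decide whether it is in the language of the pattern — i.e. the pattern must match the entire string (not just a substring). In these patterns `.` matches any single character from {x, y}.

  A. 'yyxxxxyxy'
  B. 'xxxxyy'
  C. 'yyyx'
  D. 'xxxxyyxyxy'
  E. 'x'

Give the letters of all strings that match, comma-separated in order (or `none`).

A. 'yyxxxxyxy' → match
B. 'xxxxyy' → no match — must start with 'y'
C. 'yyyx' → match
D. 'xxxxyyxyxy' → no match — must start with 'y'
E. 'x' → no match — must start with 'y'

A, C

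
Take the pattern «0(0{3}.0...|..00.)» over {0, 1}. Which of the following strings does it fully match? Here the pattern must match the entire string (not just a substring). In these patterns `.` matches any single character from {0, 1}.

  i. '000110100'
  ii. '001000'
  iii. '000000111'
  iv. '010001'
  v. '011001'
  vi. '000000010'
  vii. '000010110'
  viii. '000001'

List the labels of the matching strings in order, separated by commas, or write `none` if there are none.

i. '000110100' → no match
ii. '001000' → match
iii. '000000111' → match
iv. '010001' → match
v. '011001' → match
vi. '000000010' → match
vii. '000010110' → match
viii. '000001' → match

ii, iii, iv, v, vi, vii, viii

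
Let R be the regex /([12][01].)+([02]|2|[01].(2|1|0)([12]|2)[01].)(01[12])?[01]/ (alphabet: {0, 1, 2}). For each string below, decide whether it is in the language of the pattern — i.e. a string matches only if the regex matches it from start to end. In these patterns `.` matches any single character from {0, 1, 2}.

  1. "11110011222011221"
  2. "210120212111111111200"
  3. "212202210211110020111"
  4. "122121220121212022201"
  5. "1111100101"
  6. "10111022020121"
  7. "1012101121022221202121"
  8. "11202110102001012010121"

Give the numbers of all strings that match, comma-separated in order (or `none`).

none

1 → no match
2 → no match
3 → no match
4 → no match
5 → no match
6 → no match
7 → no match
8 → no match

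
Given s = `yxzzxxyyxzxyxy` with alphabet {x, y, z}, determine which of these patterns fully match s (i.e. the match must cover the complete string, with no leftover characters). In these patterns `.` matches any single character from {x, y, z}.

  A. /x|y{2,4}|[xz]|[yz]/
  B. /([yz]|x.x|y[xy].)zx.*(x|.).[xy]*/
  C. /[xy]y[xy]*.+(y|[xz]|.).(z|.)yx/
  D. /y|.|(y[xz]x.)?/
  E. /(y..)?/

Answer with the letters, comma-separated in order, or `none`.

B

A → no match
B → match
C → no match — must end with `yx`
D → no match
E → no match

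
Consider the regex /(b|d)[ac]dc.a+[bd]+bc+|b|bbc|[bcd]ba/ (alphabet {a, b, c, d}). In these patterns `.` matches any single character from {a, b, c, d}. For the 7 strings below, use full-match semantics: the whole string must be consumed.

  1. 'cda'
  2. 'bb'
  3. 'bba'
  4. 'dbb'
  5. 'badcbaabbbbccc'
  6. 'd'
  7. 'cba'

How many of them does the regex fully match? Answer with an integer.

3

1 → no match
2 → no match
3 → match
4 → no match
5 → match
6 → no match
7 → match
Total matched: 3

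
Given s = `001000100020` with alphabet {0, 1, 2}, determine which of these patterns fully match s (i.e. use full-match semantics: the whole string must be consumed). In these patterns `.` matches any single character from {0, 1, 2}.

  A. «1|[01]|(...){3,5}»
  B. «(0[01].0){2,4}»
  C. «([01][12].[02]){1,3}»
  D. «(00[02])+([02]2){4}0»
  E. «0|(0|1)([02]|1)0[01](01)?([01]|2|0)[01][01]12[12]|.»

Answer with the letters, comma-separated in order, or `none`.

A → match
B → match
C → no match
D → no match
E → no match

A, B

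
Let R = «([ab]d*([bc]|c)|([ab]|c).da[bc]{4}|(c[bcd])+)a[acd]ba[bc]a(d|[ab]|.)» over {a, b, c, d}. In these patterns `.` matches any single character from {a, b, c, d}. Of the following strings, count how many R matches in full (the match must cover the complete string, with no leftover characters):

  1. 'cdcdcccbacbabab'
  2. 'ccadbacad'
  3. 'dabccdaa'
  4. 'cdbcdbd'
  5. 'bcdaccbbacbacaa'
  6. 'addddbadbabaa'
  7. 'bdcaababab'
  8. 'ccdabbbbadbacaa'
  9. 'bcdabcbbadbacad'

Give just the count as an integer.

7

1 → match
2 → match
3 → no match
4 → no match
5 → match
6 → match
7 → match
8 → match
9 → match
Total matched: 7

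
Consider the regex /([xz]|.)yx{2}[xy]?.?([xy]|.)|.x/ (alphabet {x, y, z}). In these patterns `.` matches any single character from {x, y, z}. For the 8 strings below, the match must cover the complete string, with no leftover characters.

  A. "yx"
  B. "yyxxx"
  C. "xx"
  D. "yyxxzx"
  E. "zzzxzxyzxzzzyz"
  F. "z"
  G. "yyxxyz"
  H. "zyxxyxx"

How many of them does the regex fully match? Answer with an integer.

A → match
B → match
C → match
D → match
E → no match
F → no match
G → match
H → match
Total matched: 6

6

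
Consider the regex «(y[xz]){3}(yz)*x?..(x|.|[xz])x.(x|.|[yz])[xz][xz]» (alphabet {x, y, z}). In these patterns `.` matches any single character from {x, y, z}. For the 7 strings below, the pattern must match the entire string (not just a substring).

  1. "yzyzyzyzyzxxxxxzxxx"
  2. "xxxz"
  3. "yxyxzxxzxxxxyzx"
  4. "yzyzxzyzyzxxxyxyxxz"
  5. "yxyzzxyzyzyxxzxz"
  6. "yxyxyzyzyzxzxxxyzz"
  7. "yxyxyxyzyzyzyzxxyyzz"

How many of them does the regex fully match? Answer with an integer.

1 → match
2 → no match — must start with "y"
3 → no match
4 → no match
5 → no match
6 → match
7 → match
Total matched: 3

3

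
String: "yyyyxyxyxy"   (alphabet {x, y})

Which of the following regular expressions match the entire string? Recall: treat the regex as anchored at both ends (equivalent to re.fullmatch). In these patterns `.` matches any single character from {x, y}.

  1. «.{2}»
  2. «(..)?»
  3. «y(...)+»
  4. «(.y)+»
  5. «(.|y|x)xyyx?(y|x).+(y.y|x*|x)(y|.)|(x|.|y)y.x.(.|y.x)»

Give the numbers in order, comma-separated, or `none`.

1 → no match
2 → no match
3 → match
4 → match
5 → no match

3, 4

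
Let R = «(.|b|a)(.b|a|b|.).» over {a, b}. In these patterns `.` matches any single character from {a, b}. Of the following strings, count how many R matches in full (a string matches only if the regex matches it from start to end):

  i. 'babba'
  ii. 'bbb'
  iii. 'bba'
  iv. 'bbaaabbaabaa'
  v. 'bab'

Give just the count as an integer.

i → no match
ii → match
iii → match
iv → no match
v → match
Total matched: 3

3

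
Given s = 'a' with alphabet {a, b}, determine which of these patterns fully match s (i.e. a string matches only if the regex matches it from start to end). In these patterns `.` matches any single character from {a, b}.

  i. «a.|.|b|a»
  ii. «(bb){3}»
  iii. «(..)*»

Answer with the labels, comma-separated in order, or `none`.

i → match
ii → no match — must start with 'bb'
iii → no match

i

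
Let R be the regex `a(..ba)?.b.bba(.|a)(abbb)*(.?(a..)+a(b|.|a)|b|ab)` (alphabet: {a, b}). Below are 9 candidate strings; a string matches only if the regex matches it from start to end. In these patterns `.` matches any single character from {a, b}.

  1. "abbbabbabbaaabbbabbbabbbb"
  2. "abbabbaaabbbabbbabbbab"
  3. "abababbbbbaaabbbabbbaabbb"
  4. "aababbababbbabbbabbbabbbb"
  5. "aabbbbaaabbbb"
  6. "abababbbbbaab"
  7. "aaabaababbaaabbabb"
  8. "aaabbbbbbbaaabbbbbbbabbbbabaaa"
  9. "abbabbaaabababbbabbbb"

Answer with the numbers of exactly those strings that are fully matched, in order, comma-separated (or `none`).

1 → match
2 → match
3 → no match
4 → match
5 → match
6 → match
7 → no match
8 → no match
9 → no match

1, 2, 4, 5, 6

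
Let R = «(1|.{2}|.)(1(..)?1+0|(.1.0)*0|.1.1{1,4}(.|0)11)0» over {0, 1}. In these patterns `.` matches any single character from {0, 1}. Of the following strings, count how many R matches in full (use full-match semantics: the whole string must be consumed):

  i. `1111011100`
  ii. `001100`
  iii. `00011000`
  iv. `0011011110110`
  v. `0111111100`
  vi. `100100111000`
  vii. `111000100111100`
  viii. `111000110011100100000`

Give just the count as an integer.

6

i → match
ii → match
iii → match
iv → match
v → match
vi → match
vii → no match
viii → no match
Total matched: 6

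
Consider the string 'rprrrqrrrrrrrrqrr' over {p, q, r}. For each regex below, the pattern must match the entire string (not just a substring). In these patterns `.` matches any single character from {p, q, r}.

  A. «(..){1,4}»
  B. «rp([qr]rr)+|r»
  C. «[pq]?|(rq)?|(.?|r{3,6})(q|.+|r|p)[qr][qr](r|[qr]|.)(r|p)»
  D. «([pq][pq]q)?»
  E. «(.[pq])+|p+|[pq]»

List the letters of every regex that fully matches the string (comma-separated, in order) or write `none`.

A → no match
B → match
C → match
D → no match
E → no match

B, C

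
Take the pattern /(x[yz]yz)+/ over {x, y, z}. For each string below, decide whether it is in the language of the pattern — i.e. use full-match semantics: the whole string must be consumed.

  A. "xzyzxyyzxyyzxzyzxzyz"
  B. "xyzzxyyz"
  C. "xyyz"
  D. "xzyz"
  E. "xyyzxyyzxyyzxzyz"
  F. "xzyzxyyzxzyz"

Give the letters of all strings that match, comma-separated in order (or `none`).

A, C, D, E, F

A → match
B. "xyzzxyyz" → no match
C. "xyyz" → match
D. "xzyz" → match
E → match
F. "xzyzxyyzxzyz" → match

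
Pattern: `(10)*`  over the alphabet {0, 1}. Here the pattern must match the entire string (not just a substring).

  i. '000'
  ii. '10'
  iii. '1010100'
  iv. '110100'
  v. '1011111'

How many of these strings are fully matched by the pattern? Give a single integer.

i → no match
ii → match
iii → no match
iv → no match
v → no match
Total matched: 1

1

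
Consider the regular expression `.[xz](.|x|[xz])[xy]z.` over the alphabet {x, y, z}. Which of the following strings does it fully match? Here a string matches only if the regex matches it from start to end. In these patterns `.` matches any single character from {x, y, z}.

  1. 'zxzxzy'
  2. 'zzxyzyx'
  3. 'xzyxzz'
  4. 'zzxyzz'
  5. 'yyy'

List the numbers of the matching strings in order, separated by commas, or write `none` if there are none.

1, 3, 4

1 → match
2 → no match
3 → match
4 → match
5 → no match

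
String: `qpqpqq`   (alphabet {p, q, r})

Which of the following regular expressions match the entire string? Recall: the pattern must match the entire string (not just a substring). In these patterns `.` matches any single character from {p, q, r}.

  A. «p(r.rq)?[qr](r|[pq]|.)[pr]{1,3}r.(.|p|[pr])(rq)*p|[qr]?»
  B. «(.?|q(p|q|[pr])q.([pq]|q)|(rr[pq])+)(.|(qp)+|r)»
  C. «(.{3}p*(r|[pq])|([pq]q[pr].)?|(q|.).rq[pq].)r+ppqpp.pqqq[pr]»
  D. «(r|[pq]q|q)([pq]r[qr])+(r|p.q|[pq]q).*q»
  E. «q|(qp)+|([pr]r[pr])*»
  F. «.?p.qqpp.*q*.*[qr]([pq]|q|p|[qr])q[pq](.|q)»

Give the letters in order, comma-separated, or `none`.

A → no match
B → match
C → no match
D → no match
E → no match
F → no match

B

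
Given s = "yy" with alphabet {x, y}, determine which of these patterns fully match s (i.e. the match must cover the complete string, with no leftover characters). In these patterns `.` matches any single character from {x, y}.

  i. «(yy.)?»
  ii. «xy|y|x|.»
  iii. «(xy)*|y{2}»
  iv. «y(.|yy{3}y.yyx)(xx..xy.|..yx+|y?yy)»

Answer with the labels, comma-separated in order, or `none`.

i → no match
ii → no match
iii → match
iv → no match

iii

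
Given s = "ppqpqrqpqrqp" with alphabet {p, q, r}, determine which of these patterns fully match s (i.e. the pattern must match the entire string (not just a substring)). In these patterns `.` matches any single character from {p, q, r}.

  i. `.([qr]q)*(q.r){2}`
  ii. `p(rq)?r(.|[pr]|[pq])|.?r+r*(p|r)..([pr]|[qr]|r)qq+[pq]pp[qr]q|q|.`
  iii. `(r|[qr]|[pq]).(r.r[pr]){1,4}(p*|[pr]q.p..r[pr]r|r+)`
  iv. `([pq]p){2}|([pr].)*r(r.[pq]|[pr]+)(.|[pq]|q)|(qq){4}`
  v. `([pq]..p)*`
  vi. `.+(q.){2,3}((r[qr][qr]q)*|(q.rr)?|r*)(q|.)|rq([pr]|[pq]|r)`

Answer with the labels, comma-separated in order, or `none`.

i → no match — must end with "r"
ii → no match
iii → no match
iv → no match
v → match
vi → no match

v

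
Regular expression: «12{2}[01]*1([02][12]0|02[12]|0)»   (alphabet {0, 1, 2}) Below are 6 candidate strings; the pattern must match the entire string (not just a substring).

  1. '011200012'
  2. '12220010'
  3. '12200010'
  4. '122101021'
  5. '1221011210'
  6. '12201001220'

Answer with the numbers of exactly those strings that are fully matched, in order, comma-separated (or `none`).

3, 4, 5, 6

1 → no match — must start with '12'
2 → no match
3 → match
4 → match
5 → match
6 → match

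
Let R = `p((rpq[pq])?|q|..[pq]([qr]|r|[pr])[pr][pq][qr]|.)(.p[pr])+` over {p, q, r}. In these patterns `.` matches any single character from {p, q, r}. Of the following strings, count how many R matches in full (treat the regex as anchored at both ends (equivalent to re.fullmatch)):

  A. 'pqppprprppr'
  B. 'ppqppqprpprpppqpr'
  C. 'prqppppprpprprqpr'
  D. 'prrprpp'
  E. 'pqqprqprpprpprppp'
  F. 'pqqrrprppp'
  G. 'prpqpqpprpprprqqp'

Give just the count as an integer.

A → match
B → match
C → match
D → no match
E → match
F → no match
G → no match
Total matched: 4

4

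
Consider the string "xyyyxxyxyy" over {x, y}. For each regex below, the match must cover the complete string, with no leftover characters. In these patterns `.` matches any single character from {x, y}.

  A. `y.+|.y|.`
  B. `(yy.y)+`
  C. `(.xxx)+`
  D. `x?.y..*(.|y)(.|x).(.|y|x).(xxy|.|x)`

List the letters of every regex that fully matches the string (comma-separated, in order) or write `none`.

A → no match
B → no match — must start with "yy"
C → no match — must end with "xxx"
D → match

D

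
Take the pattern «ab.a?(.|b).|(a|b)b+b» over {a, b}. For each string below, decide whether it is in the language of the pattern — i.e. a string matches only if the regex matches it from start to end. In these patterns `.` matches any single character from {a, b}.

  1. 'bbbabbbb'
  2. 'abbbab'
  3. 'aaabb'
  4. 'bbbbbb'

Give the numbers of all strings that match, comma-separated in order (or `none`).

4

1 → no match
2 → no match
3 → no match
4 → match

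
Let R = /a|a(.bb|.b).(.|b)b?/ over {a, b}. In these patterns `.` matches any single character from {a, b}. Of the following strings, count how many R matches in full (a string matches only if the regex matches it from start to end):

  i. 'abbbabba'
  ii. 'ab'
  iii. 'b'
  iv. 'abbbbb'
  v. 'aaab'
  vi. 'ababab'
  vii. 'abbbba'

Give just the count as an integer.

i → no match
ii → no match
iii → no match — must start with 'a'
iv → match
v → no match
vi → no match
vii → match
Total matched: 2

2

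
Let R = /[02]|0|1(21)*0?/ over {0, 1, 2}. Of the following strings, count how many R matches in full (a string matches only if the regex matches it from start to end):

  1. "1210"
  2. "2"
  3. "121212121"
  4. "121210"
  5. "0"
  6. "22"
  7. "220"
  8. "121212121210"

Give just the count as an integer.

6

1 → match
2 → match
3 → match
4 → match
5 → match
6 → no match
7 → no match
8 → match
Total matched: 6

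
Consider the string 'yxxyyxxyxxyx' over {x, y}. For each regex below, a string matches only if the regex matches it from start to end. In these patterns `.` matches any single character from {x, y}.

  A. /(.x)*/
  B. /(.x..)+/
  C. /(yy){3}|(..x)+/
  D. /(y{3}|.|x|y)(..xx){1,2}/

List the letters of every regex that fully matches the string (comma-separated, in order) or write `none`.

A → no match
B → match
C → match
D → no match — must end with 'xx'

B, C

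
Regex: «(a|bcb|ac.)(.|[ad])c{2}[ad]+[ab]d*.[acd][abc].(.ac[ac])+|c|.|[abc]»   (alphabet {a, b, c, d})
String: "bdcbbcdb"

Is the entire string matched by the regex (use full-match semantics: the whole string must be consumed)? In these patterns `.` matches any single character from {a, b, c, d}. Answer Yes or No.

No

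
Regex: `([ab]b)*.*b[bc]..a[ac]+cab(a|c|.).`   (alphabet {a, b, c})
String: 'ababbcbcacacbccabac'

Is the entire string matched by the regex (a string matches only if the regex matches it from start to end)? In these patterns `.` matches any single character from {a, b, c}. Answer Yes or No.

No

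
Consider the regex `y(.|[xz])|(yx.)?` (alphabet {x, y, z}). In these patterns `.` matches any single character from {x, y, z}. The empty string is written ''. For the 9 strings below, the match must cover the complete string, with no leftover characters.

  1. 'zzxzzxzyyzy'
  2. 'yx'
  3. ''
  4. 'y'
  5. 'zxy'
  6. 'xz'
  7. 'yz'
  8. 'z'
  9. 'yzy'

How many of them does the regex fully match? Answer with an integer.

1 → no match
2 → match
3 → match
4 → no match
5 → no match
6 → no match
7 → match
8 → no match
9 → no match
Total matched: 3

3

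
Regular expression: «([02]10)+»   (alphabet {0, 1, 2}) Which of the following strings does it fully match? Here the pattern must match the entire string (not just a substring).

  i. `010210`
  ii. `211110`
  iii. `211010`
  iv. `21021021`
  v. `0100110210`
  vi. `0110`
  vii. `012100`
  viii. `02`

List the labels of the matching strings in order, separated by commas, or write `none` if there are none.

i

i → match
ii → no match
iii → no match
iv → no match — must end with `10`
v → no match
vi → no match
vii → no match — must end with `10`
viii → no match — must end with `10`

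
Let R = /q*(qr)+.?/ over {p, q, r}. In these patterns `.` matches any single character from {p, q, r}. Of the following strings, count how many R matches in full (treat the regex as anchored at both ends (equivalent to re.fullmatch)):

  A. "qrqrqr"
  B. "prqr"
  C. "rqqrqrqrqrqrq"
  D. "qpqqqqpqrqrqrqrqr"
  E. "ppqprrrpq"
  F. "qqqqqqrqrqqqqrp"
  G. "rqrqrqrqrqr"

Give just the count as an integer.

A. "qrqrqr" → match
B. "prqr" → no match
C → no match
D → no match
E. "ppqprrrpq" → no match
F → no match
G. "rqrqrqrqrqr" → no match
Total matched: 1

1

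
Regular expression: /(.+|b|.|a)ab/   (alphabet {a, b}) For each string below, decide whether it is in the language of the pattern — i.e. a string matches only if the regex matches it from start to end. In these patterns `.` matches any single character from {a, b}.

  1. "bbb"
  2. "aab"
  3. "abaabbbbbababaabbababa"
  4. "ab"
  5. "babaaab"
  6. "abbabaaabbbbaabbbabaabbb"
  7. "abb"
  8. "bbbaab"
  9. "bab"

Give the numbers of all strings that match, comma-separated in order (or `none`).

2, 5, 8, 9

1 → no match — must end with "ab"
2 → match
3 → no match — must end with "ab"
4 → no match
5 → match
6 → no match — must end with "ab"
7 → no match — must end with "ab"
8 → match
9 → match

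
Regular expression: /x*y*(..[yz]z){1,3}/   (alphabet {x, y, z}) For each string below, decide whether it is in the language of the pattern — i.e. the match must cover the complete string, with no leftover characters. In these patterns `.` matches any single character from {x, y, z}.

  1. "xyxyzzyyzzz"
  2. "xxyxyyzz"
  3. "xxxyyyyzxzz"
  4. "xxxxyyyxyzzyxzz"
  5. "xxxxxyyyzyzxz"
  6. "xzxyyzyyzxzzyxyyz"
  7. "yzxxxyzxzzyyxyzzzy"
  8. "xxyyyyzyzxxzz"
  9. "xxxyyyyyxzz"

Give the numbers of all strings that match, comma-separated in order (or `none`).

1 → no match
2 → no match
3 → match
4 → match
5 → no match
6 → no match
7 → no match — must end with "z"
8 → match
9 → match

3, 4, 8, 9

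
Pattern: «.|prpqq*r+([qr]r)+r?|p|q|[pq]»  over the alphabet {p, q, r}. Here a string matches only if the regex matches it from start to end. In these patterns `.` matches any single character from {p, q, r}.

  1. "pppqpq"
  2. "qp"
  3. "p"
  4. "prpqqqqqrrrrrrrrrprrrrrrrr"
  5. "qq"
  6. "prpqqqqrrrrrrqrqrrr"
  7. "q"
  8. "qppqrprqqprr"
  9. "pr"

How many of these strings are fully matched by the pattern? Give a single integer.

3

1 → no match
2 → no match
3 → match
4 → no match
5 → no match
6 → match
7 → match
8 → no match
9 → no match
Total matched: 3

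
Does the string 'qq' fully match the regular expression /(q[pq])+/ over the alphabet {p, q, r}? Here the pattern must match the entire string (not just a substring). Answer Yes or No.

Yes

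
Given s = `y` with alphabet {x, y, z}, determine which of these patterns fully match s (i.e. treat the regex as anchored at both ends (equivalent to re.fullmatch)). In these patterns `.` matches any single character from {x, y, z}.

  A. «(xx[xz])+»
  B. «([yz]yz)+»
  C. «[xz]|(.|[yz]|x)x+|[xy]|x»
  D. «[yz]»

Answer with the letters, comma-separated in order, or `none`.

C, D

A → no match — must start with `xx`
B → no match — must end with `yz`
C → match
D → match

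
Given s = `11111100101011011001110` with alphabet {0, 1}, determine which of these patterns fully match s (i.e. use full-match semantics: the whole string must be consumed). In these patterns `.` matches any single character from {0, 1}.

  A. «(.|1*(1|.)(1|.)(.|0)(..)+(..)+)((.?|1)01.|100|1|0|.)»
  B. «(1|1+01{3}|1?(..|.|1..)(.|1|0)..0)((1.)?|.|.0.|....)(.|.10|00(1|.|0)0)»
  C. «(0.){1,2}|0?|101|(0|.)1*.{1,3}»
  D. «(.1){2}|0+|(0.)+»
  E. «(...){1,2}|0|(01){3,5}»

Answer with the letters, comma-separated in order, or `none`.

A → match
B → no match
C → no match
D → no match
E → no match

A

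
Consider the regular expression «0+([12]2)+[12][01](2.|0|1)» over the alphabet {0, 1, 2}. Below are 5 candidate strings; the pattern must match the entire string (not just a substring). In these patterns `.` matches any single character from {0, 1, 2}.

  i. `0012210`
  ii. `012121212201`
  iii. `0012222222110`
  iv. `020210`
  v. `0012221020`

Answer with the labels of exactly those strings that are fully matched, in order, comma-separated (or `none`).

i → match
ii → match
iii → match
iv → no match
v → match

i, ii, iii, v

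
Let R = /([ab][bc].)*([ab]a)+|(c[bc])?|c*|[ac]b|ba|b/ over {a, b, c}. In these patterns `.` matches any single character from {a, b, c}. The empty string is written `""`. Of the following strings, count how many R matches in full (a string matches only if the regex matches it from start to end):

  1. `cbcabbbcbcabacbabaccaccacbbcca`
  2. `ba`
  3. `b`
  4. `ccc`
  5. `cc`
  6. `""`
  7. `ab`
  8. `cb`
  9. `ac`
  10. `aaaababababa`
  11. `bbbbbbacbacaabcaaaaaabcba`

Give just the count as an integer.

1 → no match
2 → match
3 → match
4 → match
5 → match
6 → match
7 → match
8 → match
9 → no match
10 → match
11 → no match
Total matched: 8

8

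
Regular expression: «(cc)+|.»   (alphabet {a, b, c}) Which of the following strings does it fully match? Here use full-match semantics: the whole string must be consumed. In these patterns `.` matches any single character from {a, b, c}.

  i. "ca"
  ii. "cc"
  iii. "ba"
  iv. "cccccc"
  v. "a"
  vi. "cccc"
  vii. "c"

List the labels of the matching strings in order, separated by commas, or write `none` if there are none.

ii, iv, v, vi, vii

i → no match
ii → match
iii → no match
iv → match
v → match
vi → match
vii → match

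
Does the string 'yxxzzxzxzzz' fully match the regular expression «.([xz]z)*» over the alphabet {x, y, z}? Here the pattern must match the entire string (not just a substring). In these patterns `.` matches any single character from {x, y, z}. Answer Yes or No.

No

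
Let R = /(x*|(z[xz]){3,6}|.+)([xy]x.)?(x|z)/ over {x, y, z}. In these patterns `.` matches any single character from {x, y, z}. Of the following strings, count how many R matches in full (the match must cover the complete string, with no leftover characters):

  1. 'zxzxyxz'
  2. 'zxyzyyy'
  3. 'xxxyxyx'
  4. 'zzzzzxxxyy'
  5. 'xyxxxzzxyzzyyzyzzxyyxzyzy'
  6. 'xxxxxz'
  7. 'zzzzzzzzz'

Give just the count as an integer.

1 → match
2 → no match
3 → match
4 → no match
5 → no match
6 → match
7 → match
Total matched: 4

4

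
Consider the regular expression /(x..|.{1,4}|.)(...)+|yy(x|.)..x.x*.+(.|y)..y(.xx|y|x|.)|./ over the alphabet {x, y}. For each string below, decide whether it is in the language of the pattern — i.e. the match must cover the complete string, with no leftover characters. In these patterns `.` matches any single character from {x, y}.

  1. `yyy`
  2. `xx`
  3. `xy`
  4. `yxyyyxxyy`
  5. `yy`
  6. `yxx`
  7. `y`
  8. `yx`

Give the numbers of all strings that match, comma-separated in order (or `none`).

4, 7

1 → no match
2 → no match
3 → no match
4 → match
5 → no match
6 → no match
7 → match
8 → no match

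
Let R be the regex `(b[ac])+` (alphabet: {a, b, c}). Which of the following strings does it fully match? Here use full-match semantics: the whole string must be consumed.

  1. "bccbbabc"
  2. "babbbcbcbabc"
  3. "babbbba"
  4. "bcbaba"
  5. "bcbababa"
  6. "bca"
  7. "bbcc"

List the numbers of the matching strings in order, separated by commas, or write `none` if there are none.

4, 5

1. "bccbbabc" → no match
2. "babbbcbcbabc" → no match
3. "babbbba" → no match
4. "bcbaba" → match
5. "bcbababa" → match
6. "bca" → no match
7. "bbcc" → no match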